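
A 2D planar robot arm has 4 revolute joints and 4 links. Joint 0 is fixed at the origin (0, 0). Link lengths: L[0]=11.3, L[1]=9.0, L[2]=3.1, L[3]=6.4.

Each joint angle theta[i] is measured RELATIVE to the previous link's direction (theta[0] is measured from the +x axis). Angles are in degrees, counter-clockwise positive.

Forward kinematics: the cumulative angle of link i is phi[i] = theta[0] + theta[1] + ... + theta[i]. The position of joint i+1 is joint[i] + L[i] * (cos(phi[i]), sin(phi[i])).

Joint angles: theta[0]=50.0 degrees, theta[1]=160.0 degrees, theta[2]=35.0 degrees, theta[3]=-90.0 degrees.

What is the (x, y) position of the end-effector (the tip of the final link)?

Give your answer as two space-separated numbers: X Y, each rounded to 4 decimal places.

joint[0] = (0.0000, 0.0000)  (base)
link 0: phi[0] = 50 = 50 deg
  cos(50 deg) = 0.6428, sin(50 deg) = 0.7660
  joint[1] = (0.0000, 0.0000) + 11.3 * (0.6428, 0.7660) = (0.0000 + 7.2635, 0.0000 + 8.6563) = (7.2635, 8.6563)
link 1: phi[1] = 50 + 160 = 210 deg
  cos(210 deg) = -0.8660, sin(210 deg) = -0.5000
  joint[2] = (7.2635, 8.6563) + 9 * (-0.8660, -0.5000) = (7.2635 + -7.7942, 8.6563 + -4.5000) = (-0.5307, 4.1563)
link 2: phi[2] = 50 + 160 + 35 = 245 deg
  cos(245 deg) = -0.4226, sin(245 deg) = -0.9063
  joint[3] = (-0.5307, 4.1563) + 3.1 * (-0.4226, -0.9063) = (-0.5307 + -1.3101, 4.1563 + -2.8096) = (-1.8408, 1.3467)
link 3: phi[3] = 50 + 160 + 35 + -90 = 155 deg
  cos(155 deg) = -0.9063, sin(155 deg) = 0.4226
  joint[4] = (-1.8408, 1.3467) + 6.4 * (-0.9063, 0.4226) = (-1.8408 + -5.8004, 1.3467 + 2.7048) = (-7.6412, 4.0515)
End effector: (-7.6412, 4.0515)

Answer: -7.6412 4.0515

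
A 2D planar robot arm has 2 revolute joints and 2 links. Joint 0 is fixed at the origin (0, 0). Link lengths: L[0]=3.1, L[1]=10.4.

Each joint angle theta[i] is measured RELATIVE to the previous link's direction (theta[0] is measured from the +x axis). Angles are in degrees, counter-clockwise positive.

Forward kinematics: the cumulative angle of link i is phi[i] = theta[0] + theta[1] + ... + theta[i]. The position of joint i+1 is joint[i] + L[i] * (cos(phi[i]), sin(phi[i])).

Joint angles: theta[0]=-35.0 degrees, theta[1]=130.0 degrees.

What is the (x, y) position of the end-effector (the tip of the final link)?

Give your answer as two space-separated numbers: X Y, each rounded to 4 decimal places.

joint[0] = (0.0000, 0.0000)  (base)
link 0: phi[0] = -35 = -35 deg
  cos(-35 deg) = 0.8192, sin(-35 deg) = -0.5736
  joint[1] = (0.0000, 0.0000) + 3.1 * (0.8192, -0.5736) = (0.0000 + 2.5394, 0.0000 + -1.7781) = (2.5394, -1.7781)
link 1: phi[1] = -35 + 130 = 95 deg
  cos(95 deg) = -0.0872, sin(95 deg) = 0.9962
  joint[2] = (2.5394, -1.7781) + 10.4 * (-0.0872, 0.9962) = (2.5394 + -0.9064, -1.7781 + 10.3604) = (1.6330, 8.5823)
End effector: (1.6330, 8.5823)

Answer: 1.6330 8.5823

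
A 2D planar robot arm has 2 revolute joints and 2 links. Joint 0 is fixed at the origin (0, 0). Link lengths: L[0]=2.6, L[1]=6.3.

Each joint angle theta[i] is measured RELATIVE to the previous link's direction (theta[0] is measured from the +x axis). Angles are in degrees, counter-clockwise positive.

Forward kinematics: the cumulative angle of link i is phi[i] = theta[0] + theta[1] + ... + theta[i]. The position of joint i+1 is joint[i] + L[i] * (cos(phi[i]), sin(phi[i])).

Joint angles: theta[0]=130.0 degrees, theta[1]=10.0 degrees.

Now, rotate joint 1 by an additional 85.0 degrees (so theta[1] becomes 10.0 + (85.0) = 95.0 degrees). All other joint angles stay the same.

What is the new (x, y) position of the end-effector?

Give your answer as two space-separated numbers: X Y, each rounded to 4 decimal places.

Answer: -6.1260 -2.4631

Derivation:
joint[0] = (0.0000, 0.0000)  (base)
link 0: phi[0] = 130 = 130 deg
  cos(130 deg) = -0.6428, sin(130 deg) = 0.7660
  joint[1] = (0.0000, 0.0000) + 2.6 * (-0.6428, 0.7660) = (0.0000 + -1.6712, 0.0000 + 1.9917) = (-1.6712, 1.9917)
link 1: phi[1] = 130 + 95 = 225 deg
  cos(225 deg) = -0.7071, sin(225 deg) = -0.7071
  joint[2] = (-1.6712, 1.9917) + 6.3 * (-0.7071, -0.7071) = (-1.6712 + -4.4548, 1.9917 + -4.4548) = (-6.1260, -2.4631)
End effector: (-6.1260, -2.4631)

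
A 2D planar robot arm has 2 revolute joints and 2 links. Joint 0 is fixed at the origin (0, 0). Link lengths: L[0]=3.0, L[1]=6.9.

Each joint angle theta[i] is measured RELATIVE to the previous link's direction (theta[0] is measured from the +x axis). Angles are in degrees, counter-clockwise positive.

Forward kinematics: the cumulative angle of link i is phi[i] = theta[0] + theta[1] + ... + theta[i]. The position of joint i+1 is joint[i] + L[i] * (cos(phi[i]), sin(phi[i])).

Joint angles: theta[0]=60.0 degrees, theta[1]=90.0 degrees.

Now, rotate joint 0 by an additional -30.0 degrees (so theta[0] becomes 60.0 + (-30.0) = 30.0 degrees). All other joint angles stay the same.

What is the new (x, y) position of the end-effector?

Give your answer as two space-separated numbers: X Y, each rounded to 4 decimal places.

Answer: -0.8519 7.4756

Derivation:
joint[0] = (0.0000, 0.0000)  (base)
link 0: phi[0] = 30 = 30 deg
  cos(30 deg) = 0.8660, sin(30 deg) = 0.5000
  joint[1] = (0.0000, 0.0000) + 3 * (0.8660, 0.5000) = (0.0000 + 2.5981, 0.0000 + 1.5000) = (2.5981, 1.5000)
link 1: phi[1] = 30 + 90 = 120 deg
  cos(120 deg) = -0.5000, sin(120 deg) = 0.8660
  joint[2] = (2.5981, 1.5000) + 6.9 * (-0.5000, 0.8660) = (2.5981 + -3.4500, 1.5000 + 5.9756) = (-0.8519, 7.4756)
End effector: (-0.8519, 7.4756)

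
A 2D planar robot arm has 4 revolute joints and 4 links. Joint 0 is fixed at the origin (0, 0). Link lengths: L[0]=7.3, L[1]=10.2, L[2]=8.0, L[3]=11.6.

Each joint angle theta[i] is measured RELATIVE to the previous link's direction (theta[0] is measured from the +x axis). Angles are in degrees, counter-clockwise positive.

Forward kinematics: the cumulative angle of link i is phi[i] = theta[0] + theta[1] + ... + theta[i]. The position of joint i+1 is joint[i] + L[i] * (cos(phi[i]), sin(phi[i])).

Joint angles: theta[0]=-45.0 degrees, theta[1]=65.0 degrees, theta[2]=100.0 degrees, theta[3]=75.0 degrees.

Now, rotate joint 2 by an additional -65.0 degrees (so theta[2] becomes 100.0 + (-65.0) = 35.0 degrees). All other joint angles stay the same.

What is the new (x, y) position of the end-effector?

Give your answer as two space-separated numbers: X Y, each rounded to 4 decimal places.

joint[0] = (0.0000, 0.0000)  (base)
link 0: phi[0] = -45 = -45 deg
  cos(-45 deg) = 0.7071, sin(-45 deg) = -0.7071
  joint[1] = (0.0000, 0.0000) + 7.3 * (0.7071, -0.7071) = (0.0000 + 5.1619, 0.0000 + -5.1619) = (5.1619, -5.1619)
link 1: phi[1] = -45 + 65 = 20 deg
  cos(20 deg) = 0.9397, sin(20 deg) = 0.3420
  joint[2] = (5.1619, -5.1619) + 10.2 * (0.9397, 0.3420) = (5.1619 + 9.5849, -5.1619 + 3.4886) = (14.7467, -1.6733)
link 2: phi[2] = -45 + 65 + 35 = 55 deg
  cos(55 deg) = 0.5736, sin(55 deg) = 0.8192
  joint[3] = (14.7467, -1.6733) + 8 * (0.5736, 0.8192) = (14.7467 + 4.5886, -1.6733 + 6.5532) = (19.3354, 4.8799)
link 3: phi[3] = -45 + 65 + 35 + 75 = 130 deg
  cos(130 deg) = -0.6428, sin(130 deg) = 0.7660
  joint[4] = (19.3354, 4.8799) + 11.6 * (-0.6428, 0.7660) = (19.3354 + -7.4563, 4.8799 + 8.8861) = (11.8790, 13.7661)
End effector: (11.8790, 13.7661)

Answer: 11.8790 13.7661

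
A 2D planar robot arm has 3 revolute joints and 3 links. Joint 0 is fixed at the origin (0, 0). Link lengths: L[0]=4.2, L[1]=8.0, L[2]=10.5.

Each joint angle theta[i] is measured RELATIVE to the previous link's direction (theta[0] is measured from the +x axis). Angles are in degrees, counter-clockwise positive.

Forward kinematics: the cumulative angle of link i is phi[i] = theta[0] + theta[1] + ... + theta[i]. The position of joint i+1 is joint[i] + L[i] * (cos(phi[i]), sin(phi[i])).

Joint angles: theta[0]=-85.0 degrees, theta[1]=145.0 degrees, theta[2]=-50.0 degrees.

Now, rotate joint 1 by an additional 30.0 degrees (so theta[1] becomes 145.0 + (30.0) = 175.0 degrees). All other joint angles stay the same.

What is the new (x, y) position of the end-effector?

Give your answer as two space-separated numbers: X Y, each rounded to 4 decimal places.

Answer: 8.4095 10.5653

Derivation:
joint[0] = (0.0000, 0.0000)  (base)
link 0: phi[0] = -85 = -85 deg
  cos(-85 deg) = 0.0872, sin(-85 deg) = -0.9962
  joint[1] = (0.0000, 0.0000) + 4.2 * (0.0872, -0.9962) = (0.0000 + 0.3661, 0.0000 + -4.1840) = (0.3661, -4.1840)
link 1: phi[1] = -85 + 175 = 90 deg
  cos(90 deg) = 0.0000, sin(90 deg) = 1.0000
  joint[2] = (0.3661, -4.1840) + 8 * (0.0000, 1.0000) = (0.3661 + 0.0000, -4.1840 + 8.0000) = (0.3661, 3.8160)
link 2: phi[2] = -85 + 175 + -50 = 40 deg
  cos(40 deg) = 0.7660, sin(40 deg) = 0.6428
  joint[3] = (0.3661, 3.8160) + 10.5 * (0.7660, 0.6428) = (0.3661 + 8.0435, 3.8160 + 6.7493) = (8.4095, 10.5653)
End effector: (8.4095, 10.5653)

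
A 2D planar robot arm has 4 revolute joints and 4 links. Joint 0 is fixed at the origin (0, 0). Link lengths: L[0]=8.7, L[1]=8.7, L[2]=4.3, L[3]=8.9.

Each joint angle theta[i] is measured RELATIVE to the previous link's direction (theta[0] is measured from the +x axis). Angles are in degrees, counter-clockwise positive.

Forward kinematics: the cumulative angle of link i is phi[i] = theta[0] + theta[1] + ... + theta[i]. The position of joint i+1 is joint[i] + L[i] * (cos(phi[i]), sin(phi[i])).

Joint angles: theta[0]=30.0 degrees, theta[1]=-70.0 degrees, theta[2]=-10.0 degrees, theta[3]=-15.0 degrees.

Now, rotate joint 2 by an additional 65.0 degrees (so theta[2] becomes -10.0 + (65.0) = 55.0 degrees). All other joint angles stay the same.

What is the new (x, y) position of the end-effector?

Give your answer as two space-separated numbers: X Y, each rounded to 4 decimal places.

joint[0] = (0.0000, 0.0000)  (base)
link 0: phi[0] = 30 = 30 deg
  cos(30 deg) = 0.8660, sin(30 deg) = 0.5000
  joint[1] = (0.0000, 0.0000) + 8.7 * (0.8660, 0.5000) = (0.0000 + 7.5344, 0.0000 + 4.3500) = (7.5344, 4.3500)
link 1: phi[1] = 30 + -70 = -40 deg
  cos(-40 deg) = 0.7660, sin(-40 deg) = -0.6428
  joint[2] = (7.5344, 4.3500) + 8.7 * (0.7660, -0.6428) = (7.5344 + 6.6646, 4.3500 + -5.5923) = (14.1990, -1.2423)
link 2: phi[2] = 30 + -70 + 55 = 15 deg
  cos(15 deg) = 0.9659, sin(15 deg) = 0.2588
  joint[3] = (14.1990, -1.2423) + 4.3 * (0.9659, 0.2588) = (14.1990 + 4.1535, -1.2423 + 1.1129) = (18.3525, -0.1293)
link 3: phi[3] = 30 + -70 + 55 + -15 = 0 deg
  cos(0 deg) = 1.0000, sin(0 deg) = 0.0000
  joint[4] = (18.3525, -0.1293) + 8.9 * (1.0000, 0.0000) = (18.3525 + 8.9000, -0.1293 + 0.0000) = (27.2525, -0.1293)
End effector: (27.2525, -0.1293)

Answer: 27.2525 -0.1293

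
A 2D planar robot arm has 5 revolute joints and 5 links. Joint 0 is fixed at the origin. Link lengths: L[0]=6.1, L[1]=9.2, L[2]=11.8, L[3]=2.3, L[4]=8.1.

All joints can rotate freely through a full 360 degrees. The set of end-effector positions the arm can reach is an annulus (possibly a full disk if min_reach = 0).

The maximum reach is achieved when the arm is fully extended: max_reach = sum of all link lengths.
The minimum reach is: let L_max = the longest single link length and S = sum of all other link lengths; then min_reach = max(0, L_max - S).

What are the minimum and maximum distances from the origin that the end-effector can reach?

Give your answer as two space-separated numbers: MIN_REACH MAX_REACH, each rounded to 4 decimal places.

Link lengths: [6.1, 9.2, 11.8, 2.3, 8.1]
max_reach = 6.1 + 9.2 + 11.8 + 2.3 + 8.1 = 37.5
L_max = max([6.1, 9.2, 11.8, 2.3, 8.1]) = 11.8
S (sum of others) = 37.5 - 11.8 = 25.7
min_reach = max(0, 11.8 - 25.7) = max(0, -13.9) = 0

Answer: 0.0000 37.5000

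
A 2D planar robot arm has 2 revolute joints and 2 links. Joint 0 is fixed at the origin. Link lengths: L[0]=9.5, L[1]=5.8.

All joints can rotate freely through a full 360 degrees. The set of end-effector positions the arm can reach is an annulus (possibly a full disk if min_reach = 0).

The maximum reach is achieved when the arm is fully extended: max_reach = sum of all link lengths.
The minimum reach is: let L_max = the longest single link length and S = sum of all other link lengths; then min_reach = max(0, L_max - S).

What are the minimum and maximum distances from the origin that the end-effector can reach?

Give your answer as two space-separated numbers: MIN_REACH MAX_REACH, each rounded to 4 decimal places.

Link lengths: [9.5, 5.8]
max_reach = 9.5 + 5.8 = 15.3
L_max = max([9.5, 5.8]) = 9.5
S (sum of others) = 15.3 - 9.5 = 5.8
min_reach = max(0, 9.5 - 5.8) = max(0, 3.7) = 3.7

Answer: 3.7000 15.3000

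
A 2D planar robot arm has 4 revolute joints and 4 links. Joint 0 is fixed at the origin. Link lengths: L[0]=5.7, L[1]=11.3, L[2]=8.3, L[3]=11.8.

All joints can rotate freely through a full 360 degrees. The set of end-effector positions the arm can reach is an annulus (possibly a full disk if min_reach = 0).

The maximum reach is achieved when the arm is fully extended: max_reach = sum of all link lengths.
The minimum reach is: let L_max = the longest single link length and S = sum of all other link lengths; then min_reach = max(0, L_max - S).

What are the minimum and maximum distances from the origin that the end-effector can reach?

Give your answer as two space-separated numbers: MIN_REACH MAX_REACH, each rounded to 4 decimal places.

Answer: 0.0000 37.1000

Derivation:
Link lengths: [5.7, 11.3, 8.3, 11.8]
max_reach = 5.7 + 11.3 + 8.3 + 11.8 = 37.1
L_max = max([5.7, 11.3, 8.3, 11.8]) = 11.8
S (sum of others) = 37.1 - 11.8 = 25.3
min_reach = max(0, 11.8 - 25.3) = max(0, -13.5) = 0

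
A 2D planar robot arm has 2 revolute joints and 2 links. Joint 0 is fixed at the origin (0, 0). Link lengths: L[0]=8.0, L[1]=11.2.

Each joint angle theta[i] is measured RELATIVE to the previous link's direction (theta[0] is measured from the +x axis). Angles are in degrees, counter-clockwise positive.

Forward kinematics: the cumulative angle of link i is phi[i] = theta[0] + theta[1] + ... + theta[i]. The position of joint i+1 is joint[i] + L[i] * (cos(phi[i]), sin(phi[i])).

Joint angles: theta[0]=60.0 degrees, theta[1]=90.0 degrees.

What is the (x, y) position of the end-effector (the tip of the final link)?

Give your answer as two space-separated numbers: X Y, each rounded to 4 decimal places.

joint[0] = (0.0000, 0.0000)  (base)
link 0: phi[0] = 60 = 60 deg
  cos(60 deg) = 0.5000, sin(60 deg) = 0.8660
  joint[1] = (0.0000, 0.0000) + 8 * (0.5000, 0.8660) = (0.0000 + 4.0000, 0.0000 + 6.9282) = (4.0000, 6.9282)
link 1: phi[1] = 60 + 90 = 150 deg
  cos(150 deg) = -0.8660, sin(150 deg) = 0.5000
  joint[2] = (4.0000, 6.9282) + 11.2 * (-0.8660, 0.5000) = (4.0000 + -9.6995, 6.9282 + 5.6000) = (-5.6995, 12.5282)
End effector: (-5.6995, 12.5282)

Answer: -5.6995 12.5282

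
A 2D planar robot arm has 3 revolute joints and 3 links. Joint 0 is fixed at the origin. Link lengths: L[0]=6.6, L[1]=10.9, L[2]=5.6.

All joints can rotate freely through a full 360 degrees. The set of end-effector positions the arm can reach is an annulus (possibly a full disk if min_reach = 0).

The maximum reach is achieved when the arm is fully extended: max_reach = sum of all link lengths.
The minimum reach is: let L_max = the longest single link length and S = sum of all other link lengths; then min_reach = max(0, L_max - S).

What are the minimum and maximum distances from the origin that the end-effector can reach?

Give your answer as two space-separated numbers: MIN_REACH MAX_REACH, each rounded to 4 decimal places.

Link lengths: [6.6, 10.9, 5.6]
max_reach = 6.6 + 10.9 + 5.6 = 23.1
L_max = max([6.6, 10.9, 5.6]) = 10.9
S (sum of others) = 23.1 - 10.9 = 12.2
min_reach = max(0, 10.9 - 12.2) = max(0, -1.3) = 0

Answer: 0.0000 23.1000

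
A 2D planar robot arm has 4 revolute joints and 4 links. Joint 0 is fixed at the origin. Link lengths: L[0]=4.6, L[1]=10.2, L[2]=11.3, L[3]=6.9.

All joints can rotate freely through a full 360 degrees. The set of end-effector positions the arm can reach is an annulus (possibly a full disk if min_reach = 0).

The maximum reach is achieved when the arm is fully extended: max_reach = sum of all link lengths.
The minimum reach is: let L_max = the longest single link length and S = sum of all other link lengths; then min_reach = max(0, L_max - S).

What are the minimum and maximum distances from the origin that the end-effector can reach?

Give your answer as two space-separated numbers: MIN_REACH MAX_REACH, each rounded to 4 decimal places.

Link lengths: [4.6, 10.2, 11.3, 6.9]
max_reach = 4.6 + 10.2 + 11.3 + 6.9 = 33
L_max = max([4.6, 10.2, 11.3, 6.9]) = 11.3
S (sum of others) = 33 - 11.3 = 21.7
min_reach = max(0, 11.3 - 21.7) = max(0, -10.4) = 0

Answer: 0.0000 33.0000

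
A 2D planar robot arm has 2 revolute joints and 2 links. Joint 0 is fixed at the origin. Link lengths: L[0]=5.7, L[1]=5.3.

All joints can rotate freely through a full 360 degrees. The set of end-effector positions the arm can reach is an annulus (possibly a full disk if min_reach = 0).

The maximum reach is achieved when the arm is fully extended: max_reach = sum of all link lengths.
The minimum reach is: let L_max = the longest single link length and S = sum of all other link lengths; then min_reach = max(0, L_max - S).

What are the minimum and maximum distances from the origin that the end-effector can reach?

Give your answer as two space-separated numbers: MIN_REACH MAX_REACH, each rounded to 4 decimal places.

Answer: 0.4000 11.0000

Derivation:
Link lengths: [5.7, 5.3]
max_reach = 5.7 + 5.3 = 11
L_max = max([5.7, 5.3]) = 5.7
S (sum of others) = 11 - 5.7 = 5.3
min_reach = max(0, 5.7 - 5.3) = max(0, 0.4) = 0.4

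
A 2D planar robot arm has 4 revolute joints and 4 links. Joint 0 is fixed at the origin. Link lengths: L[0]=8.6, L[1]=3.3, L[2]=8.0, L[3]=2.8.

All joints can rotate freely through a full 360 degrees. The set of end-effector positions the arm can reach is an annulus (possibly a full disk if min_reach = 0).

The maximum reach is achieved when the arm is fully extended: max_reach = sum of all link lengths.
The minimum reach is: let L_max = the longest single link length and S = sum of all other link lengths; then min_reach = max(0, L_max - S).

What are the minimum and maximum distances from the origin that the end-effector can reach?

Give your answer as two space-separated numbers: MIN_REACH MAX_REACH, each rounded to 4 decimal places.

Link lengths: [8.6, 3.3, 8.0, 2.8]
max_reach = 8.6 + 3.3 + 8 + 2.8 = 22.7
L_max = max([8.6, 3.3, 8.0, 2.8]) = 8.6
S (sum of others) = 22.7 - 8.6 = 14.1
min_reach = max(0, 8.6 - 14.1) = max(0, -5.5) = 0

Answer: 0.0000 22.7000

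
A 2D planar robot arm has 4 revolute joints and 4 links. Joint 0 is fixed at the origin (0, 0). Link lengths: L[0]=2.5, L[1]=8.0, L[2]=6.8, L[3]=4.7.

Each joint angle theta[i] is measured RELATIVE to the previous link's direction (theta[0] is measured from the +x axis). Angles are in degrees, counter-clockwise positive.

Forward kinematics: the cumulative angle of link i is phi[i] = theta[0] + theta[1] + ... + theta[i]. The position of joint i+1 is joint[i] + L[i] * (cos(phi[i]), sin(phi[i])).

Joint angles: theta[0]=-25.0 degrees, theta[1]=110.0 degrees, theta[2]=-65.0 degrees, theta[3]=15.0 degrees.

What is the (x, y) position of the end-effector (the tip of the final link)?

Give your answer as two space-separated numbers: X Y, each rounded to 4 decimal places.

joint[0] = (0.0000, 0.0000)  (base)
link 0: phi[0] = -25 = -25 deg
  cos(-25 deg) = 0.9063, sin(-25 deg) = -0.4226
  joint[1] = (0.0000, 0.0000) + 2.5 * (0.9063, -0.4226) = (0.0000 + 2.2658, 0.0000 + -1.0565) = (2.2658, -1.0565)
link 1: phi[1] = -25 + 110 = 85 deg
  cos(85 deg) = 0.0872, sin(85 deg) = 0.9962
  joint[2] = (2.2658, -1.0565) + 8 * (0.0872, 0.9962) = (2.2658 + 0.6972, -1.0565 + 7.9696) = (2.9630, 6.9130)
link 2: phi[2] = -25 + 110 + -65 = 20 deg
  cos(20 deg) = 0.9397, sin(20 deg) = 0.3420
  joint[3] = (2.9630, 6.9130) + 6.8 * (0.9397, 0.3420) = (2.9630 + 6.3899, 6.9130 + 2.3257) = (9.3529, 9.2387)
link 3: phi[3] = -25 + 110 + -65 + 15 = 35 deg
  cos(35 deg) = 0.8192, sin(35 deg) = 0.5736
  joint[4] = (9.3529, 9.2387) + 4.7 * (0.8192, 0.5736) = (9.3529 + 3.8500, 9.2387 + 2.6958) = (13.2029, 11.9346)
End effector: (13.2029, 11.9346)

Answer: 13.2029 11.9346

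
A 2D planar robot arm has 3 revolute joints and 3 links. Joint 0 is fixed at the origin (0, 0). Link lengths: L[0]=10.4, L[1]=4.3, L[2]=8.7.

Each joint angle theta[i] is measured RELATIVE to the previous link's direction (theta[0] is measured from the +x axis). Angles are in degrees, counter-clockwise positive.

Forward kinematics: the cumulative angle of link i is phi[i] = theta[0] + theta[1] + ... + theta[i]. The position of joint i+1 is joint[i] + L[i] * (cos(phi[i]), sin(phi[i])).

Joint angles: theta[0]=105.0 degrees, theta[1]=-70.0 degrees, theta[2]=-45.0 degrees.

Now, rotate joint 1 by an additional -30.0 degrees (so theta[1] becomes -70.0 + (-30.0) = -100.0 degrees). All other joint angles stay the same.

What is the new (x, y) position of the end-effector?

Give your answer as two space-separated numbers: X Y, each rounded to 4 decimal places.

Answer: 8.2565 4.8281

Derivation:
joint[0] = (0.0000, 0.0000)  (base)
link 0: phi[0] = 105 = 105 deg
  cos(105 deg) = -0.2588, sin(105 deg) = 0.9659
  joint[1] = (0.0000, 0.0000) + 10.4 * (-0.2588, 0.9659) = (0.0000 + -2.6917, 0.0000 + 10.0456) = (-2.6917, 10.0456)
link 1: phi[1] = 105 + -100 = 5 deg
  cos(5 deg) = 0.9962, sin(5 deg) = 0.0872
  joint[2] = (-2.6917, 10.0456) + 4.3 * (0.9962, 0.0872) = (-2.6917 + 4.2836, 10.0456 + 0.3748) = (1.5919, 10.4204)
link 2: phi[2] = 105 + -100 + -45 = -40 deg
  cos(-40 deg) = 0.7660, sin(-40 deg) = -0.6428
  joint[3] = (1.5919, 10.4204) + 8.7 * (0.7660, -0.6428) = (1.5919 + 6.6646, 10.4204 + -5.5923) = (8.2565, 4.8281)
End effector: (8.2565, 4.8281)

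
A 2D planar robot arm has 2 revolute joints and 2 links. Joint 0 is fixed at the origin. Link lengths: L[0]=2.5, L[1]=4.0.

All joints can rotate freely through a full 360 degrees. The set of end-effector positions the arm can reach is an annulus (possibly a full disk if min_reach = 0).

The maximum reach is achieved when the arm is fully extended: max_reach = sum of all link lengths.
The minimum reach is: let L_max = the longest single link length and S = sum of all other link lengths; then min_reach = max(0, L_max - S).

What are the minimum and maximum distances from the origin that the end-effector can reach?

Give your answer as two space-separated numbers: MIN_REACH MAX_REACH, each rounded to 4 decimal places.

Answer: 1.5000 6.5000

Derivation:
Link lengths: [2.5, 4.0]
max_reach = 2.5 + 4 = 6.5
L_max = max([2.5, 4.0]) = 4
S (sum of others) = 6.5 - 4 = 2.5
min_reach = max(0, 4 - 2.5) = max(0, 1.5) = 1.5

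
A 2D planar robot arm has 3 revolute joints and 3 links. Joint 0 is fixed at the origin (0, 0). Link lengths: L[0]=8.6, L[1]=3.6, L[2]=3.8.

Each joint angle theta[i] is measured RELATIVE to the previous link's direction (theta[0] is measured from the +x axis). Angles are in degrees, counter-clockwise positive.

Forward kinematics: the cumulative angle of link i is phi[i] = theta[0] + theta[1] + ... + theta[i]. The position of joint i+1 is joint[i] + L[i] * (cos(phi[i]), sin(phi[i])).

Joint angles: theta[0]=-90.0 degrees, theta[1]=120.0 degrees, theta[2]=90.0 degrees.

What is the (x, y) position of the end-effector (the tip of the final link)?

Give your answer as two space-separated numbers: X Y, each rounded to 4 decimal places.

joint[0] = (0.0000, 0.0000)  (base)
link 0: phi[0] = -90 = -90 deg
  cos(-90 deg) = 0.0000, sin(-90 deg) = -1.0000
  joint[1] = (0.0000, 0.0000) + 8.6 * (0.0000, -1.0000) = (0.0000 + 0.0000, 0.0000 + -8.6000) = (0.0000, -8.6000)
link 1: phi[1] = -90 + 120 = 30 deg
  cos(30 deg) = 0.8660, sin(30 deg) = 0.5000
  joint[2] = (0.0000, -8.6000) + 3.6 * (0.8660, 0.5000) = (0.0000 + 3.1177, -8.6000 + 1.8000) = (3.1177, -6.8000)
link 2: phi[2] = -90 + 120 + 90 = 120 deg
  cos(120 deg) = -0.5000, sin(120 deg) = 0.8660
  joint[3] = (3.1177, -6.8000) + 3.8 * (-0.5000, 0.8660) = (3.1177 + -1.9000, -6.8000 + 3.2909) = (1.2177, -3.5091)
End effector: (1.2177, -3.5091)

Answer: 1.2177 -3.5091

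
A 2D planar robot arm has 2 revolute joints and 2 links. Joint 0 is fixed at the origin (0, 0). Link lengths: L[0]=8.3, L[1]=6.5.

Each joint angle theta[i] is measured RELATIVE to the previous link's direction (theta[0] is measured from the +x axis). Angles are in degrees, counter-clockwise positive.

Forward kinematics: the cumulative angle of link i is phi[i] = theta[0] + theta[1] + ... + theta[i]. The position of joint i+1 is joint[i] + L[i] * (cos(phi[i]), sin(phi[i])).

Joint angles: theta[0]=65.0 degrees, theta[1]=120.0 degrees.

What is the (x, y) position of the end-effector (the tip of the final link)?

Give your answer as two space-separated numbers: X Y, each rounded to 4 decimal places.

joint[0] = (0.0000, 0.0000)  (base)
link 0: phi[0] = 65 = 65 deg
  cos(65 deg) = 0.4226, sin(65 deg) = 0.9063
  joint[1] = (0.0000, 0.0000) + 8.3 * (0.4226, 0.9063) = (0.0000 + 3.5077, 0.0000 + 7.5224) = (3.5077, 7.5224)
link 1: phi[1] = 65 + 120 = 185 deg
  cos(185 deg) = -0.9962, sin(185 deg) = -0.0872
  joint[2] = (3.5077, 7.5224) + 6.5 * (-0.9962, -0.0872) = (3.5077 + -6.4753, 7.5224 + -0.5665) = (-2.9675, 6.9558)
End effector: (-2.9675, 6.9558)

Answer: -2.9675 6.9558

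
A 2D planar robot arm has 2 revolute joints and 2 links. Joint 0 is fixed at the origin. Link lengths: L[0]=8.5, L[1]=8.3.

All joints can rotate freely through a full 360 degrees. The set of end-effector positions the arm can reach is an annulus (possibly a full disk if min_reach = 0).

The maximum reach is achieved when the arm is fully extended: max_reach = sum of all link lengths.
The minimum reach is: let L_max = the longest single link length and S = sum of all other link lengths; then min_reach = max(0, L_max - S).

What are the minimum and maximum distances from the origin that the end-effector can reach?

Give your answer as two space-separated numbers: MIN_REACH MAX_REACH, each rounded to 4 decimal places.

Answer: 0.2000 16.8000

Derivation:
Link lengths: [8.5, 8.3]
max_reach = 8.5 + 8.3 = 16.8
L_max = max([8.5, 8.3]) = 8.5
S (sum of others) = 16.8 - 8.5 = 8.3
min_reach = max(0, 8.5 - 8.3) = max(0, 0.2) = 0.2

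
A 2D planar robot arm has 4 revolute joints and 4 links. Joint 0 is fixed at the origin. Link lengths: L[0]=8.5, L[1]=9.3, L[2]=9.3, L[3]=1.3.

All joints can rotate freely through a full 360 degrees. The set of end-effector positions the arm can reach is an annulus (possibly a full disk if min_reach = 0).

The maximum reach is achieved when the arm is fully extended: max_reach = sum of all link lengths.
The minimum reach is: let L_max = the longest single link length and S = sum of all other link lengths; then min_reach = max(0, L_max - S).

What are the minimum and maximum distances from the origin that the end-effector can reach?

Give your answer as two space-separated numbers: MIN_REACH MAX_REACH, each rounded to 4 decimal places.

Link lengths: [8.5, 9.3, 9.3, 1.3]
max_reach = 8.5 + 9.3 + 9.3 + 1.3 = 28.4
L_max = max([8.5, 9.3, 9.3, 1.3]) = 9.3
S (sum of others) = 28.4 - 9.3 = 19.1
min_reach = max(0, 9.3 - 19.1) = max(0, -9.8) = 0

Answer: 0.0000 28.4000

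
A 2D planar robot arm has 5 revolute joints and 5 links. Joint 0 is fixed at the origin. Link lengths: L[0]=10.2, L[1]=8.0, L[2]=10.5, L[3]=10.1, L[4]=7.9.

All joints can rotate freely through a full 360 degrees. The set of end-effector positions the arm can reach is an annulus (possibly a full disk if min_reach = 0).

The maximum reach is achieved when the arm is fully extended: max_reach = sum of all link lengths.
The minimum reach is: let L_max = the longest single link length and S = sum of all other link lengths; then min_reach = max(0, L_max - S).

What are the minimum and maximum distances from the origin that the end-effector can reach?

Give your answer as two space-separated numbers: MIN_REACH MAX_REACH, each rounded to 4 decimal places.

Answer: 0.0000 46.7000

Derivation:
Link lengths: [10.2, 8.0, 10.5, 10.1, 7.9]
max_reach = 10.2 + 8 + 10.5 + 10.1 + 7.9 = 46.7
L_max = max([10.2, 8.0, 10.5, 10.1, 7.9]) = 10.5
S (sum of others) = 46.7 - 10.5 = 36.2
min_reach = max(0, 10.5 - 36.2) = max(0, -25.7) = 0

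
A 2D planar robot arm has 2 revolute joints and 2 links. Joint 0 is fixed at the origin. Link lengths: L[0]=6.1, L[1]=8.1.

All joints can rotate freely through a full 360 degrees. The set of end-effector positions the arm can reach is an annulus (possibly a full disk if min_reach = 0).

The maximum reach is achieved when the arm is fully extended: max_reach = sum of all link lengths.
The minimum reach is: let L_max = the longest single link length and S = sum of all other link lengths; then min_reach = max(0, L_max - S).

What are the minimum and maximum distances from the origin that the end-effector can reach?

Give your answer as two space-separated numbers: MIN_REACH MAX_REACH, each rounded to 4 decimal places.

Link lengths: [6.1, 8.1]
max_reach = 6.1 + 8.1 = 14.2
L_max = max([6.1, 8.1]) = 8.1
S (sum of others) = 14.2 - 8.1 = 6.1
min_reach = max(0, 8.1 - 6.1) = max(0, 2) = 2

Answer: 2.0000 14.2000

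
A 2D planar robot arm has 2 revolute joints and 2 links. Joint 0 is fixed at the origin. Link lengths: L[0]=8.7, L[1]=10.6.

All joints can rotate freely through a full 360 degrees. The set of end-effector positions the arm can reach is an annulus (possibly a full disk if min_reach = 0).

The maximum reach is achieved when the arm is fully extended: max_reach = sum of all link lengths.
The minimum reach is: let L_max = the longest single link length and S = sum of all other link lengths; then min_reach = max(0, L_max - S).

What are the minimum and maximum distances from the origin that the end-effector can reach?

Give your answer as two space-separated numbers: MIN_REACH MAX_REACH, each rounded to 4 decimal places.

Answer: 1.9000 19.3000

Derivation:
Link lengths: [8.7, 10.6]
max_reach = 8.7 + 10.6 = 19.3
L_max = max([8.7, 10.6]) = 10.6
S (sum of others) = 19.3 - 10.6 = 8.7
min_reach = max(0, 10.6 - 8.7) = max(0, 1.9) = 1.9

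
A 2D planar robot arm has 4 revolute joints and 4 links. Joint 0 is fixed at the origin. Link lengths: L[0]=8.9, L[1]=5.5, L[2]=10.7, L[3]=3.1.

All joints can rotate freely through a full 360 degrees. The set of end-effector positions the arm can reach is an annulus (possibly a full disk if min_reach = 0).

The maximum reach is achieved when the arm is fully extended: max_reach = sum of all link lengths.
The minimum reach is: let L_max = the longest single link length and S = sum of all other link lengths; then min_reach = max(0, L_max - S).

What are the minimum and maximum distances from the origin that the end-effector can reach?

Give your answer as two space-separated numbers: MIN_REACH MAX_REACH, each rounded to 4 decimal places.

Link lengths: [8.9, 5.5, 10.7, 3.1]
max_reach = 8.9 + 5.5 + 10.7 + 3.1 = 28.2
L_max = max([8.9, 5.5, 10.7, 3.1]) = 10.7
S (sum of others) = 28.2 - 10.7 = 17.5
min_reach = max(0, 10.7 - 17.5) = max(0, -6.8) = 0

Answer: 0.0000 28.2000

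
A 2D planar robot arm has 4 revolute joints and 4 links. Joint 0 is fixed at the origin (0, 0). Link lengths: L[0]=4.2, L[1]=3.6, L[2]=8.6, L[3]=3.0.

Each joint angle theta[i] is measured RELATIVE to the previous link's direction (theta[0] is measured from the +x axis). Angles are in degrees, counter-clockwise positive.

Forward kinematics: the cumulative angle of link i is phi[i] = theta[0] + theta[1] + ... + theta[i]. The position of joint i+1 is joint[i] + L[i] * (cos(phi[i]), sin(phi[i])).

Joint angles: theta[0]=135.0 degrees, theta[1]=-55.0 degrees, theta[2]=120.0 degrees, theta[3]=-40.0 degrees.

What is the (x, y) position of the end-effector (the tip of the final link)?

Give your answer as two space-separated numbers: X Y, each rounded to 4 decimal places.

joint[0] = (0.0000, 0.0000)  (base)
link 0: phi[0] = 135 = 135 deg
  cos(135 deg) = -0.7071, sin(135 deg) = 0.7071
  joint[1] = (0.0000, 0.0000) + 4.2 * (-0.7071, 0.7071) = (0.0000 + -2.9698, 0.0000 + 2.9698) = (-2.9698, 2.9698)
link 1: phi[1] = 135 + -55 = 80 deg
  cos(80 deg) = 0.1736, sin(80 deg) = 0.9848
  joint[2] = (-2.9698, 2.9698) + 3.6 * (0.1736, 0.9848) = (-2.9698 + 0.6251, 2.9698 + 3.5453) = (-2.3447, 6.5152)
link 2: phi[2] = 135 + -55 + 120 = 200 deg
  cos(200 deg) = -0.9397, sin(200 deg) = -0.3420
  joint[3] = (-2.3447, 6.5152) + 8.6 * (-0.9397, -0.3420) = (-2.3447 + -8.0814, 6.5152 + -2.9414) = (-10.4261, 3.5738)
link 3: phi[3] = 135 + -55 + 120 + -40 = 160 deg
  cos(160 deg) = -0.9397, sin(160 deg) = 0.3420
  joint[4] = (-10.4261, 3.5738) + 3 * (-0.9397, 0.3420) = (-10.4261 + -2.8191, 3.5738 + 1.0261) = (-13.2451, 4.5998)
End effector: (-13.2451, 4.5998)

Answer: -13.2451 4.5998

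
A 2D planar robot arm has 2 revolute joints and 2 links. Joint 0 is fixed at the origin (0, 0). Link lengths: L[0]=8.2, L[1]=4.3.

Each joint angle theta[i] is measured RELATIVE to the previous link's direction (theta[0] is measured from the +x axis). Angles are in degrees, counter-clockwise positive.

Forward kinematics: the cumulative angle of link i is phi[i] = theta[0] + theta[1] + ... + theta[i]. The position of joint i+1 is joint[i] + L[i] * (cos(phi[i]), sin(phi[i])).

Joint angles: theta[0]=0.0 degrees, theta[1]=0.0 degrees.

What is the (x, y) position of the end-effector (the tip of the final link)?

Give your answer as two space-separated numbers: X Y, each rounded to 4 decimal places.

Answer: 12.5000 0.0000

Derivation:
joint[0] = (0.0000, 0.0000)  (base)
link 0: phi[0] = 0 = 0 deg
  cos(0 deg) = 1.0000, sin(0 deg) = 0.0000
  joint[1] = (0.0000, 0.0000) + 8.2 * (1.0000, 0.0000) = (0.0000 + 8.2000, 0.0000 + 0.0000) = (8.2000, 0.0000)
link 1: phi[1] = 0 + 0 = 0 deg
  cos(0 deg) = 1.0000, sin(0 deg) = 0.0000
  joint[2] = (8.2000, 0.0000) + 4.3 * (1.0000, 0.0000) = (8.2000 + 4.3000, 0.0000 + 0.0000) = (12.5000, 0.0000)
End effector: (12.5000, 0.0000)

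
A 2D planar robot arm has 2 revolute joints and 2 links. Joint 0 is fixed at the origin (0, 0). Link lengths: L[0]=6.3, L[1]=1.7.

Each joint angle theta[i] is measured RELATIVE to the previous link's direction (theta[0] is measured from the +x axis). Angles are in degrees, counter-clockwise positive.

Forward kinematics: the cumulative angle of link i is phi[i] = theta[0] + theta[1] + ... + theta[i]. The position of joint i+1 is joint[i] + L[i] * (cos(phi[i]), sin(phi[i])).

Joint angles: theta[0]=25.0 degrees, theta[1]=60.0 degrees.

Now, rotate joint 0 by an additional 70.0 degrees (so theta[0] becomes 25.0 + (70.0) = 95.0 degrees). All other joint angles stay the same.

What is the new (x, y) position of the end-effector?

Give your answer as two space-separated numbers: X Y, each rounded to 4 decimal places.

Answer: -2.0898 6.9945

Derivation:
joint[0] = (0.0000, 0.0000)  (base)
link 0: phi[0] = 95 = 95 deg
  cos(95 deg) = -0.0872, sin(95 deg) = 0.9962
  joint[1] = (0.0000, 0.0000) + 6.3 * (-0.0872, 0.9962) = (0.0000 + -0.5491, 0.0000 + 6.2760) = (-0.5491, 6.2760)
link 1: phi[1] = 95 + 60 = 155 deg
  cos(155 deg) = -0.9063, sin(155 deg) = 0.4226
  joint[2] = (-0.5491, 6.2760) + 1.7 * (-0.9063, 0.4226) = (-0.5491 + -1.5407, 6.2760 + 0.7185) = (-2.0898, 6.9945)
End effector: (-2.0898, 6.9945)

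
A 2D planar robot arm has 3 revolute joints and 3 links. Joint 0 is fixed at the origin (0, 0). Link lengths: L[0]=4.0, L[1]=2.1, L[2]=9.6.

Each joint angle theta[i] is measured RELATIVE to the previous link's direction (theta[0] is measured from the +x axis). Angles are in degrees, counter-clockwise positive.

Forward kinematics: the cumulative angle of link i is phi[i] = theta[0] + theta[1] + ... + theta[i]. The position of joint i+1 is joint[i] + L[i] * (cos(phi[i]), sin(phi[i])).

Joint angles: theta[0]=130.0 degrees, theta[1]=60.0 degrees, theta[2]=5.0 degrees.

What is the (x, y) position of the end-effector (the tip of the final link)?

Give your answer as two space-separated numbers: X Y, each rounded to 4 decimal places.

Answer: -13.9121 0.2149

Derivation:
joint[0] = (0.0000, 0.0000)  (base)
link 0: phi[0] = 130 = 130 deg
  cos(130 deg) = -0.6428, sin(130 deg) = 0.7660
  joint[1] = (0.0000, 0.0000) + 4 * (-0.6428, 0.7660) = (0.0000 + -2.5712, 0.0000 + 3.0642) = (-2.5712, 3.0642)
link 1: phi[1] = 130 + 60 = 190 deg
  cos(190 deg) = -0.9848, sin(190 deg) = -0.1736
  joint[2] = (-2.5712, 3.0642) + 2.1 * (-0.9848, -0.1736) = (-2.5712 + -2.0681, 3.0642 + -0.3647) = (-4.6392, 2.6995)
link 2: phi[2] = 130 + 60 + 5 = 195 deg
  cos(195 deg) = -0.9659, sin(195 deg) = -0.2588
  joint[3] = (-4.6392, 2.6995) + 9.6 * (-0.9659, -0.2588) = (-4.6392 + -9.2729, 2.6995 + -2.4847) = (-13.9121, 0.2149)
End effector: (-13.9121, 0.2149)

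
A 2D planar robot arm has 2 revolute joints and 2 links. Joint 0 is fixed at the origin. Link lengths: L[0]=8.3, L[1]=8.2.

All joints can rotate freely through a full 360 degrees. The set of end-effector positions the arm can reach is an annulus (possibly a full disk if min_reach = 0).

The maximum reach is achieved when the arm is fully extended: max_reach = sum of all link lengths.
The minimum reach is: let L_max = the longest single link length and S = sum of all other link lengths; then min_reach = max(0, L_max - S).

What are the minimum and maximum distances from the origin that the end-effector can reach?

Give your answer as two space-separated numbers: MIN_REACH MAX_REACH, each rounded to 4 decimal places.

Link lengths: [8.3, 8.2]
max_reach = 8.3 + 8.2 = 16.5
L_max = max([8.3, 8.2]) = 8.3
S (sum of others) = 16.5 - 8.3 = 8.2
min_reach = max(0, 8.3 - 8.2) = max(0, 0.1) = 0.1

Answer: 0.1000 16.5000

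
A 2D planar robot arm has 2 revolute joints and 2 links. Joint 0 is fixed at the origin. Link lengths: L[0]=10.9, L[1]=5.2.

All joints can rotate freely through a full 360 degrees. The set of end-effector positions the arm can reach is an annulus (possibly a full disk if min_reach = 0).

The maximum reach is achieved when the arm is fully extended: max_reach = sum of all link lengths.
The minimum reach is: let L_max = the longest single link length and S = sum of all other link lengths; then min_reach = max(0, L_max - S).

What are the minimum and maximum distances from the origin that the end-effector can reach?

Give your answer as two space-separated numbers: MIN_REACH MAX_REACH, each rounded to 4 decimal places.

Link lengths: [10.9, 5.2]
max_reach = 10.9 + 5.2 = 16.1
L_max = max([10.9, 5.2]) = 10.9
S (sum of others) = 16.1 - 10.9 = 5.2
min_reach = max(0, 10.9 - 5.2) = max(0, 5.7) = 5.7

Answer: 5.7000 16.1000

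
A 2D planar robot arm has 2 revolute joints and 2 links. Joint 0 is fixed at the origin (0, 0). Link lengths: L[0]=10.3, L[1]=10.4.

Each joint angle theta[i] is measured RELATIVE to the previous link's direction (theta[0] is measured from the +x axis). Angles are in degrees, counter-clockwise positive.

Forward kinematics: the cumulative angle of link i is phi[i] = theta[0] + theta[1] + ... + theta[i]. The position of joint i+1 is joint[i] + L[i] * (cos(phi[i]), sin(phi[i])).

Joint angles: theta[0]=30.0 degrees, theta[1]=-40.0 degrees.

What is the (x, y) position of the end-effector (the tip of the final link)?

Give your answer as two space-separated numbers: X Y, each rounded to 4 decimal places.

Answer: 19.1621 3.3441

Derivation:
joint[0] = (0.0000, 0.0000)  (base)
link 0: phi[0] = 30 = 30 deg
  cos(30 deg) = 0.8660, sin(30 deg) = 0.5000
  joint[1] = (0.0000, 0.0000) + 10.3 * (0.8660, 0.5000) = (0.0000 + 8.9201, 0.0000 + 5.1500) = (8.9201, 5.1500)
link 1: phi[1] = 30 + -40 = -10 deg
  cos(-10 deg) = 0.9848, sin(-10 deg) = -0.1736
  joint[2] = (8.9201, 5.1500) + 10.4 * (0.9848, -0.1736) = (8.9201 + 10.2420, 5.1500 + -1.8059) = (19.1621, 3.3441)
End effector: (19.1621, 3.3441)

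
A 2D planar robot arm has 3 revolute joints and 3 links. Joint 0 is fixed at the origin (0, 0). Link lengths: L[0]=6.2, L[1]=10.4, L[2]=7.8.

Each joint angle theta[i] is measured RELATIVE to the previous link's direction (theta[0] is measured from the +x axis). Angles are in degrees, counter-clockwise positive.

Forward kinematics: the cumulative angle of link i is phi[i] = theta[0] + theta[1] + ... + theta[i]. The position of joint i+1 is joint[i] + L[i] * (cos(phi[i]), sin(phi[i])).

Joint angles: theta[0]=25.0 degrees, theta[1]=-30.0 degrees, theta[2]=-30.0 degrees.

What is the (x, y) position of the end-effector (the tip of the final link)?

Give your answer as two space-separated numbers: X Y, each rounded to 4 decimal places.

Answer: 22.3689 -2.7601

Derivation:
joint[0] = (0.0000, 0.0000)  (base)
link 0: phi[0] = 25 = 25 deg
  cos(25 deg) = 0.9063, sin(25 deg) = 0.4226
  joint[1] = (0.0000, 0.0000) + 6.2 * (0.9063, 0.4226) = (0.0000 + 5.6191, 0.0000 + 2.6202) = (5.6191, 2.6202)
link 1: phi[1] = 25 + -30 = -5 deg
  cos(-5 deg) = 0.9962, sin(-5 deg) = -0.0872
  joint[2] = (5.6191, 2.6202) + 10.4 * (0.9962, -0.0872) = (5.6191 + 10.3604, 2.6202 + -0.9064) = (15.9795, 1.7138)
link 2: phi[2] = 25 + -30 + -30 = -35 deg
  cos(-35 deg) = 0.8192, sin(-35 deg) = -0.5736
  joint[3] = (15.9795, 1.7138) + 7.8 * (0.8192, -0.5736) = (15.9795 + 6.3894, 1.7138 + -4.4739) = (22.3689, -2.7601)
End effector: (22.3689, -2.7601)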